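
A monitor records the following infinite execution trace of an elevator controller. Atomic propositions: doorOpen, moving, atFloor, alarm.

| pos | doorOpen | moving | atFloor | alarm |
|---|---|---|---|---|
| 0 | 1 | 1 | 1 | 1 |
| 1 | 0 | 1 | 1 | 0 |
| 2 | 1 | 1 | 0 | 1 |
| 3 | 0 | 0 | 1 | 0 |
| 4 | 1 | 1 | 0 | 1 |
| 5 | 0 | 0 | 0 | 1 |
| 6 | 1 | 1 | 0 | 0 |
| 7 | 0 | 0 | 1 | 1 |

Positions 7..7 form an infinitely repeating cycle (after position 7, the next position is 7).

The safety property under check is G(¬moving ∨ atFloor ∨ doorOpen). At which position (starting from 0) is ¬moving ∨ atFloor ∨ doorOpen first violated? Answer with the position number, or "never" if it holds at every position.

never

¬moving ∨ atFloor ∨ doorOpen holds at every position 0..7, and those are all the positions the trace ever visits, so the invariant G(¬moving ∨ atFloor ∨ doorOpen) is never violated.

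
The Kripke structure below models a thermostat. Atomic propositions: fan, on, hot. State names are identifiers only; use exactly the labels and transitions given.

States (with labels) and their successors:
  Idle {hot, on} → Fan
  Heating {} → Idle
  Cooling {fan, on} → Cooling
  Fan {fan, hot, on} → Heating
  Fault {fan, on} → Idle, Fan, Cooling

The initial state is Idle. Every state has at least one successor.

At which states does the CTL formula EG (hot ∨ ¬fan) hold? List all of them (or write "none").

States satisfying hot ∨ ¬fan: {Idle, Heating, Fan}.
States satisfying EG (hot ∨ ¬fan): {Idle, Heating, Fan}.

{Idle, Heating, Fan}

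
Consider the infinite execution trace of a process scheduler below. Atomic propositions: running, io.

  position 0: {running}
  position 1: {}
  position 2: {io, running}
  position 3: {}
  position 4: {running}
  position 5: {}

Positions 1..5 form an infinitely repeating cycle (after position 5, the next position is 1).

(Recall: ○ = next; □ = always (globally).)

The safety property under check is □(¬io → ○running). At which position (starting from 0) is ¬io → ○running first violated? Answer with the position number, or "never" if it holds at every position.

At position 0 the labels are {running} and the next position 1 has {}, so ¬io → ○running is false there. This is the first violation.

0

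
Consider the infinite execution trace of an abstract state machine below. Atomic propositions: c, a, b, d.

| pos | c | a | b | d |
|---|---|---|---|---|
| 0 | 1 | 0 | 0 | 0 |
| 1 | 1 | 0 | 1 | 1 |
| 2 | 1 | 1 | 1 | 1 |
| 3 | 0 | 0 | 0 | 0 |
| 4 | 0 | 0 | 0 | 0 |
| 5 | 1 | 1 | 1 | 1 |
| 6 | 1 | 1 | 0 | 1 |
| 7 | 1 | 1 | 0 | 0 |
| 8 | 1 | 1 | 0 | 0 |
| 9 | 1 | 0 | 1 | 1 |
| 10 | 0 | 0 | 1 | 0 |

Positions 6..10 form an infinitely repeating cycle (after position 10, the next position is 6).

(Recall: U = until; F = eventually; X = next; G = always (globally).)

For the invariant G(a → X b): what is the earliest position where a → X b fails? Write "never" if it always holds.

2

Check a → X b at each position in order: 0 ✓, 1 ✓.
At position 2 the labels are {a, b, c, d} and the next position 3 has {}, so a → X b is false there. This is the first violation.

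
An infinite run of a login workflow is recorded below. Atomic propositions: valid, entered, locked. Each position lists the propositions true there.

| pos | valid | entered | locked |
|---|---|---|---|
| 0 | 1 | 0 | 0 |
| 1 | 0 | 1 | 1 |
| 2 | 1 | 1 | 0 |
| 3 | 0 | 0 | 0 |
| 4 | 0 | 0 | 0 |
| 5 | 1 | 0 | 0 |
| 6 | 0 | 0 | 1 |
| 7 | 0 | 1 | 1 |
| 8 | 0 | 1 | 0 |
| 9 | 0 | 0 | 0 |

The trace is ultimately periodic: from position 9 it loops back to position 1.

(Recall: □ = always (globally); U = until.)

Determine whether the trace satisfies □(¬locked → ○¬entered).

Does not hold

¬locked → ○¬entered must hold at every position from 0 onward. It fails at position 0, so □(¬locked → ○¬entered) is false.
Positions where ¬locked holds: 0, 2, 3, 4, 5, 8, 9.
Check ○¬entered at each: 0→fails, 2→ok, 3→ok, 4→ok, 5→ok, 8→ok, 9→fails.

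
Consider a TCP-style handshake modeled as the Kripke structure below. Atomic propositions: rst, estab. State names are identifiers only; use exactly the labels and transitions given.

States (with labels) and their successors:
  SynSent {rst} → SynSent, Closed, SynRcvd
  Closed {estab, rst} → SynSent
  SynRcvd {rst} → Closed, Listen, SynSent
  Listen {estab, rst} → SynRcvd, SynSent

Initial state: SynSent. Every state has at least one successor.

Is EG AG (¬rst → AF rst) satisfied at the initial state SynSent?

Yes

States satisfying AG (¬rst → AF rst): {SynSent, Closed, SynRcvd, Listen}.
States satisfying EG AG (¬rst → AF rst): {SynSent, Closed, SynRcvd, Listen}.
SynSent ∈ Sat(EG AG (¬rst → AF rst)).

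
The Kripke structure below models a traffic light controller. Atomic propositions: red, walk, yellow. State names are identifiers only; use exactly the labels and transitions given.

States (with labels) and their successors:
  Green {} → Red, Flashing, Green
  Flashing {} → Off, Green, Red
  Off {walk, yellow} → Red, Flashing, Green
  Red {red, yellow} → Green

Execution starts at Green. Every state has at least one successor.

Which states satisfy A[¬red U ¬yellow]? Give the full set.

States satisfying ¬red: {Green, Flashing, Off}.
States satisfying ¬yellow: {Green, Flashing}.
States satisfying A[¬red U ¬yellow]: {Green, Flashing}.

{Green, Flashing}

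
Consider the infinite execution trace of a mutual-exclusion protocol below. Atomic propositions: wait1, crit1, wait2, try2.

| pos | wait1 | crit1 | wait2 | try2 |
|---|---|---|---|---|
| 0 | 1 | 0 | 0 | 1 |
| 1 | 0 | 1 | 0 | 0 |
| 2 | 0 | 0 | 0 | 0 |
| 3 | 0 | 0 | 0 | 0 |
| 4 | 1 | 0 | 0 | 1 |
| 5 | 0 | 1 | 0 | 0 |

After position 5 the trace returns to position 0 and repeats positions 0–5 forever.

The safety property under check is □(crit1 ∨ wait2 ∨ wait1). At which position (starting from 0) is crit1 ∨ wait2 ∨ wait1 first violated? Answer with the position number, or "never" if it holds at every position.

2

Check crit1 ∨ wait2 ∨ wait1 at each position in order: 0 ✓, 1 ✓.
At position 2 the labels are {}, so crit1 ∨ wait2 ∨ wait1 is false there. This is the first violation.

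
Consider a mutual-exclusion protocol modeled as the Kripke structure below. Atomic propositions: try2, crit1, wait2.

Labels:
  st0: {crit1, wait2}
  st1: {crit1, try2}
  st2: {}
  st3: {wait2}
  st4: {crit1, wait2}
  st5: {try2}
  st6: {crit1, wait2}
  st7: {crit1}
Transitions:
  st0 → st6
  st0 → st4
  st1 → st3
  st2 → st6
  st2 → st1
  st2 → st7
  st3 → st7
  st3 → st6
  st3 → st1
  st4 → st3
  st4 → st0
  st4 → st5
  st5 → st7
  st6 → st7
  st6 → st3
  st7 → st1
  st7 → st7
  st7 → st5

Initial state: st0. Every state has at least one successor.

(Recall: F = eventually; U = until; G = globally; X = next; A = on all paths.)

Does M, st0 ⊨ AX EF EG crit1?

States satisfying EF EG crit1: {st0, st1, st2, st3, st4, st5, st6, st7}.
States satisfying AX EF EG crit1: {st0, st1, st2, st3, st4, st5, st6, st7}.
st0 ∈ Sat(AX EF EG crit1).

Holds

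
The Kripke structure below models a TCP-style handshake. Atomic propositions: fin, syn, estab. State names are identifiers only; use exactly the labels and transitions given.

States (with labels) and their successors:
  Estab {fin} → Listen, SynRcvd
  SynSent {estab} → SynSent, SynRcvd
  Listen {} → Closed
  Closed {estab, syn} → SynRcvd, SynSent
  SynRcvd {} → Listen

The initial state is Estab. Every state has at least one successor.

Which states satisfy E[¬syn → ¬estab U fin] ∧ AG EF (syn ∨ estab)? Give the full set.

States satisfying ¬syn → ¬estab: {Estab, Listen, Closed, SynRcvd}.
States satisfying fin: {Estab}.
States satisfying E[¬syn → ¬estab U fin]: {Estab}.
States satisfying EF (syn ∨ estab): {Estab, SynSent, Listen, Closed, SynRcvd}.
States satisfying AG EF (syn ∨ estab): {Estab, SynSent, Listen, Closed, SynRcvd}.
States satisfying E[¬syn → ¬estab U fin] ∧ AG EF (syn ∨ estab): {Estab}.

{Estab}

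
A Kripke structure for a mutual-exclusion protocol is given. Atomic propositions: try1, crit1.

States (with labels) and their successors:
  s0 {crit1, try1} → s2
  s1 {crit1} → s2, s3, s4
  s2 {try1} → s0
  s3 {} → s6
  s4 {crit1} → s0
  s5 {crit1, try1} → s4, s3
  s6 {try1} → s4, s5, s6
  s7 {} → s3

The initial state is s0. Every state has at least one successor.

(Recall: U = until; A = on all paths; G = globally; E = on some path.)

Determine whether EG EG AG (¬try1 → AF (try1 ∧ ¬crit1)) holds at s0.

Yes

States satisfying EG AG (¬try1 → AF (try1 ∧ ¬crit1)): {s0, s1, s2, s3, s4, s5, s6, s7}.
States satisfying EG EG AG (¬try1 → AF (try1 ∧ ¬crit1)): {s0, s1, s2, s3, s4, s5, s6, s7}.
s0 ∈ Sat(EG EG AG (¬try1 → AF (try1 ∧ ¬crit1))).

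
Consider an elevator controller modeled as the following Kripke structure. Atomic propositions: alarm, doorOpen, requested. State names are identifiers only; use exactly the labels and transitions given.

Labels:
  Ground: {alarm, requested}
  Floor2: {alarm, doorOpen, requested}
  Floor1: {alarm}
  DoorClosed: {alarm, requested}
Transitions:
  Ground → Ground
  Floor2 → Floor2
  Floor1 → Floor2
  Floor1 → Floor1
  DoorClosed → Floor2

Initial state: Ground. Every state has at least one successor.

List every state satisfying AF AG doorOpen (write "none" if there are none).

{Floor2, DoorClosed}

States satisfying AG doorOpen: {Floor2}.
States satisfying AF AG doorOpen: {Floor2, DoorClosed}.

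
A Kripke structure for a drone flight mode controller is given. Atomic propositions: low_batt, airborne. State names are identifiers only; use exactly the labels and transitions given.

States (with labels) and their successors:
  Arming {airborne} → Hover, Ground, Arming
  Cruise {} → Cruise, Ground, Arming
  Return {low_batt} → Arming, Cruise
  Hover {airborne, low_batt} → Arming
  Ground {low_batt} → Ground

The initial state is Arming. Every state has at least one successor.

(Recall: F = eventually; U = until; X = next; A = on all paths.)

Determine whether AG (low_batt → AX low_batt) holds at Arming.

States satisfying low_batt → AX low_batt: {Arming, Cruise, Ground}.
States satisfying AG (low_batt → AX low_batt): {Ground}.
Hover is reachable from Arming and violates low_batt → AX low_batt, so AG fails at Arming.
Arming ∉ Sat(AG (low_batt → AX low_batt)).

Does not hold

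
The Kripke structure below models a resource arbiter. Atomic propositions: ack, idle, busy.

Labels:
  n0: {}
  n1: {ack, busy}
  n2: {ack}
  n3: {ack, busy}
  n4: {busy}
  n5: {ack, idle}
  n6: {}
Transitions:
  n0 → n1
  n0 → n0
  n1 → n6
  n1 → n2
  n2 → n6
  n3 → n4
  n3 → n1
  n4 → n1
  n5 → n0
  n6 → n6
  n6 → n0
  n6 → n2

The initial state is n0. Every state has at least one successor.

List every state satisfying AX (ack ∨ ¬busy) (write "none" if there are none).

States satisfying ack ∨ ¬busy: {n0, n1, n2, n3, n5, n6}.
States satisfying AX (ack ∨ ¬busy): {n0, n1, n2, n4, n5, n6}.

{n0, n1, n2, n4, n5, n6}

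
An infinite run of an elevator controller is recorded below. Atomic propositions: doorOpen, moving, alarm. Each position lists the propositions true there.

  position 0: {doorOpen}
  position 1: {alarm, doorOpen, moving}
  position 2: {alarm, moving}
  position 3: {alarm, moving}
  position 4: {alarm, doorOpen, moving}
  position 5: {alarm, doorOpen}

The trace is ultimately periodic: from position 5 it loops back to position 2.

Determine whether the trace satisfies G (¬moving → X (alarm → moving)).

Holds

¬moving → X (alarm → moving) holds at every position 0..5, and those are all positions ever visited, so G (¬moving → X (alarm → moving)) holds.
Positions where ¬moving holds: 0, 5.
Check X (alarm → moving) at each: 0→ok, 5→ok.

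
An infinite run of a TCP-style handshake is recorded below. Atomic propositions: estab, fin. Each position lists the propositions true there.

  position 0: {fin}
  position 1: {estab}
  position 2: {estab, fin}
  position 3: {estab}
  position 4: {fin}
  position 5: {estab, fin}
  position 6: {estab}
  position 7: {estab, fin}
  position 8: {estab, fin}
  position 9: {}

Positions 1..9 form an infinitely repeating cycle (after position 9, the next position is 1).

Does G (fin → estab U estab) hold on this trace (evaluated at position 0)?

No

fin → estab U estab must hold at every position from 0 onward. It fails at position 0, so G (fin → estab U estab) is false.
Positions where fin holds: 0, 2, 4, 5, 7, 8.
Check estab U estab at each: 0→fails, 2→ok, 4→fails, 5→ok, 7→ok, 8→ok.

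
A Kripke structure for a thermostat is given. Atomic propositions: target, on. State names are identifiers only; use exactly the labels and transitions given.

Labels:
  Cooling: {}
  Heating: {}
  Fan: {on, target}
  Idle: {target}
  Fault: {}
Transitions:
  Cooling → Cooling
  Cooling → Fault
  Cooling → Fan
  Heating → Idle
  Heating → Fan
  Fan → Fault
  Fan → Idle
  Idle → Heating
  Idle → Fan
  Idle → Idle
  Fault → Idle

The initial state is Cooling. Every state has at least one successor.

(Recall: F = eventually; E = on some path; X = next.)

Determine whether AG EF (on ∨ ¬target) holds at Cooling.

Yes

States satisfying EF (on ∨ ¬target): {Cooling, Heating, Fan, Idle, Fault}.
States satisfying AG EF (on ∨ ¬target): {Cooling, Heating, Fan, Idle, Fault}.
Every state reachable from Cooling satisfies EF (on ∨ ¬target).
Cooling ∈ Sat(AG EF (on ∨ ¬target)).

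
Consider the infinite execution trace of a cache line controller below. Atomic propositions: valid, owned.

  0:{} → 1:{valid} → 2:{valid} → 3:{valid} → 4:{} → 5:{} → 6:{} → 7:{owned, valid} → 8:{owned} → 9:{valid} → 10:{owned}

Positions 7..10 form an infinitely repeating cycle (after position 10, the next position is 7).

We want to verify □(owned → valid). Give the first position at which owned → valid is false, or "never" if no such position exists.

8

Check owned → valid at each position in order: 0 ✓, 1 ✓, 2 ✓, 3 ✓, 4 ✓, 5 ✓, 6 ✓, 7 ✓.
At position 8 the labels are {owned}, so owned → valid is false there. This is the first violation.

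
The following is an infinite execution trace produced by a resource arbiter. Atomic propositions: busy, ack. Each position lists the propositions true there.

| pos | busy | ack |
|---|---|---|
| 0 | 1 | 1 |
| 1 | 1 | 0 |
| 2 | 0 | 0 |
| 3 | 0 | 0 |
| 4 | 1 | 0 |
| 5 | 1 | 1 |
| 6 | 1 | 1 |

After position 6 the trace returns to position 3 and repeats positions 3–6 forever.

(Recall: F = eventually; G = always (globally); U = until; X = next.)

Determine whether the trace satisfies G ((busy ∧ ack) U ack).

No

(busy ∧ ack) U ack must hold at every position from 0 onward. It fails at position 1, so G ((busy ∧ ack) U ack) is false.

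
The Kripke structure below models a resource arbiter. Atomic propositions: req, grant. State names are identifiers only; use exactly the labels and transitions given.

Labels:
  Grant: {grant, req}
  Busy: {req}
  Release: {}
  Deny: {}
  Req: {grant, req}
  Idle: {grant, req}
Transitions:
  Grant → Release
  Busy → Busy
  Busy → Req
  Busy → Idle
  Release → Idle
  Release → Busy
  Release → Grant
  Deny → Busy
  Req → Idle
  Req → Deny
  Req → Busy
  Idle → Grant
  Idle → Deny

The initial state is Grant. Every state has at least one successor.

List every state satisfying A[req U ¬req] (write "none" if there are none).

States satisfying req: {Grant, Busy, Req, Idle}.
States satisfying ¬req: {Release, Deny}.
States satisfying A[req U ¬req]: {Grant, Release, Deny, Idle}.

{Grant, Release, Deny, Idle}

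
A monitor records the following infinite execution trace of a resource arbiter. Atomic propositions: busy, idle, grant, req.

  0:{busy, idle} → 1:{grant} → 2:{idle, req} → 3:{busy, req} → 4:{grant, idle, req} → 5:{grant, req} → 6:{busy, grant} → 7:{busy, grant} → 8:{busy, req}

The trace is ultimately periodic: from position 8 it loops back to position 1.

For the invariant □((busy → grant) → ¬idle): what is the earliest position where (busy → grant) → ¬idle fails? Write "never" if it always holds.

2

Check (busy → grant) → ¬idle at each position in order: 0 ✓, 1 ✓.
At position 2 the labels are {idle, req}, so (busy → grant) → ¬idle is false there. This is the first violation.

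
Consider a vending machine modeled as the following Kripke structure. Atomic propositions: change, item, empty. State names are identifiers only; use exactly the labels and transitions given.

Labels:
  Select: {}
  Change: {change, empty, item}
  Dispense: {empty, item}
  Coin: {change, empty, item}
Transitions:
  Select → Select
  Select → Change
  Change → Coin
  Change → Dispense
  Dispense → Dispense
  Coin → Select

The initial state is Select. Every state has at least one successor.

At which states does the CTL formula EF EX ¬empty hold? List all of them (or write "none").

{Select, Change, Coin}

States satisfying EX ¬empty: {Select, Coin}.
States satisfying EF EX ¬empty: {Select, Change, Coin}.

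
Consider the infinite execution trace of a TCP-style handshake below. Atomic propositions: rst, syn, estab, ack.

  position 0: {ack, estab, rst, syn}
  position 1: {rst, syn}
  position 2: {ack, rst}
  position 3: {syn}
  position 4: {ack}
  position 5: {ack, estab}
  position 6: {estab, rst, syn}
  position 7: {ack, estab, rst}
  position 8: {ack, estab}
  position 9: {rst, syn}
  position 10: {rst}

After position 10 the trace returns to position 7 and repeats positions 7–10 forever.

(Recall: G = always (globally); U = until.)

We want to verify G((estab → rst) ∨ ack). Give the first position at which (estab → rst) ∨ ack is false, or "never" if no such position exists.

(estab → rst) ∨ ack holds at every position 0..10, and those are all the positions the trace ever visits, so the invariant G((estab → rst) ∨ ack) is never violated.

never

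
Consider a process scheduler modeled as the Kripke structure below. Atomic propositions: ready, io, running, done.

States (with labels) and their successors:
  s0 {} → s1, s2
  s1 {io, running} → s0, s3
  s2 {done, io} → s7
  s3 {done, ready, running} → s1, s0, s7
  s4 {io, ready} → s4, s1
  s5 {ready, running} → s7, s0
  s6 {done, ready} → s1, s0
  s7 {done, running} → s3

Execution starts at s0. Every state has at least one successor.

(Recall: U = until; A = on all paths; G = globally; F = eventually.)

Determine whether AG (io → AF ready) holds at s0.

States satisfying io → AF ready: {s0, s2, s3, s4, s5, s6, s7}.
States satisfying AG (io → AF ready): ∅.
s1 is reachable from s0 and violates io → AF ready, so AG fails at s0.
s0 ∉ Sat(AG (io → AF ready)).

Violated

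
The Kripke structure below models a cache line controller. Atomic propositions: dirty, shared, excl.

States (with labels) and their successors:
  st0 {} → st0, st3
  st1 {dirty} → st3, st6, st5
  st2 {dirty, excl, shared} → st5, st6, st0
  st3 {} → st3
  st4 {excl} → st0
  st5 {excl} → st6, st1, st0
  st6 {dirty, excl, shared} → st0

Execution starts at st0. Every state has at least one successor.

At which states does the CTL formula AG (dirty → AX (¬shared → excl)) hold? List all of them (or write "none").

{st0, st3, st4}

States satisfying dirty → AX (¬shared → excl): {st0, st3, st4, st5}.
States satisfying AG (dirty → AX (¬shared → excl)): {st0, st3, st4}.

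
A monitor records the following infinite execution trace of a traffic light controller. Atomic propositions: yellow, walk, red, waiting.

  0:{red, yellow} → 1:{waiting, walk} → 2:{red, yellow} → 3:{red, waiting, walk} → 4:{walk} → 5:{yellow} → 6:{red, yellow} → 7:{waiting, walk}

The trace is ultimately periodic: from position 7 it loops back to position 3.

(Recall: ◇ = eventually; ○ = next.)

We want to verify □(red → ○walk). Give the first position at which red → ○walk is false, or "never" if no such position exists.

red → ○walk holds at every position 0..7, and those are all the positions the trace ever visits, so the invariant □(red → ○walk) is never violated.

never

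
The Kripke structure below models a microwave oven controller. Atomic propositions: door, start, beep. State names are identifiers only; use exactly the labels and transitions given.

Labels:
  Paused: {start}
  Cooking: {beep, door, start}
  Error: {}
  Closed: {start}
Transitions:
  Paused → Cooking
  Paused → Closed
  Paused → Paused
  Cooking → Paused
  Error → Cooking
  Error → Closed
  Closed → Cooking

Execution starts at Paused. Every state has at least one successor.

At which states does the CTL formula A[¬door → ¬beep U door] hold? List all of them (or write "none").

States satisfying ¬door → ¬beep: {Paused, Cooking, Error, Closed}.
States satisfying door: {Cooking}.
States satisfying A[¬door → ¬beep U door]: {Cooking, Error, Closed}.

{Cooking, Error, Closed}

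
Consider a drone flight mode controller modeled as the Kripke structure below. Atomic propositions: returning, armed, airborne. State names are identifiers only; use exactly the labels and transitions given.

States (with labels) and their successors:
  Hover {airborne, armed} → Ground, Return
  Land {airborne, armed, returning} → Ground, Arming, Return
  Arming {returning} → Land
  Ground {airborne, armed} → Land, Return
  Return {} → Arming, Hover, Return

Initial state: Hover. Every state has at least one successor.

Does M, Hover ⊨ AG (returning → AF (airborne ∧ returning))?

Holds

States satisfying returning → AF (airborne ∧ returning): {Hover, Land, Arming, Ground, Return}.
States satisfying AG (returning → AF (airborne ∧ returning)): {Hover, Land, Arming, Ground, Return}.
Every state reachable from Hover satisfies returning → AF (airborne ∧ returning).
Hover ∈ Sat(AG (returning → AF (airborne ∧ returning))).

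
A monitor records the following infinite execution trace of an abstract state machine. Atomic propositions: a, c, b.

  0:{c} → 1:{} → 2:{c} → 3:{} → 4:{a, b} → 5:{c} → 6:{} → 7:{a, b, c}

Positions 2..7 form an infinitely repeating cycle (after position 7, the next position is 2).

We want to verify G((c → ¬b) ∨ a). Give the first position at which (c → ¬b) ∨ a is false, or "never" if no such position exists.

(c → ¬b) ∨ a holds at every position 0..7, and those are all the positions the trace ever visits, so the invariant G((c → ¬b) ∨ a) is never violated.

never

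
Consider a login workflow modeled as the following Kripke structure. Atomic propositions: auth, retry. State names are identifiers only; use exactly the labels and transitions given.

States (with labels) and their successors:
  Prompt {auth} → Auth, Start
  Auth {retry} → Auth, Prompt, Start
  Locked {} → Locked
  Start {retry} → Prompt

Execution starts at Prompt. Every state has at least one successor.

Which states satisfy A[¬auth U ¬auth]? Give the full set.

States satisfying ¬auth: {Auth, Locked, Start}.
States satisfying A[¬auth U ¬auth]: {Auth, Locked, Start}.

{Auth, Locked, Start}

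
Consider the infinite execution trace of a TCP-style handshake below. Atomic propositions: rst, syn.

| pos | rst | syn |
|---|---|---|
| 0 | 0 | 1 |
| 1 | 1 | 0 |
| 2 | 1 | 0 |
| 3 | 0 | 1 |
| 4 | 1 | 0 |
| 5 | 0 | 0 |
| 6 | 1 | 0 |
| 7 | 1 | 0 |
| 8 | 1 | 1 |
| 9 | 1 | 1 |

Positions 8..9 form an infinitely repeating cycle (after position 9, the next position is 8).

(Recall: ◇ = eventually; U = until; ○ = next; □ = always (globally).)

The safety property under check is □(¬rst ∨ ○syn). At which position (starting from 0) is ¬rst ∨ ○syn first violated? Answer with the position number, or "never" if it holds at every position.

Check ¬rst ∨ ○syn at each position in order: 0 ✓.
At position 1 the labels are {rst} and the next position 2 has {rst}, so ¬rst ∨ ○syn is false there. This is the first violation.

1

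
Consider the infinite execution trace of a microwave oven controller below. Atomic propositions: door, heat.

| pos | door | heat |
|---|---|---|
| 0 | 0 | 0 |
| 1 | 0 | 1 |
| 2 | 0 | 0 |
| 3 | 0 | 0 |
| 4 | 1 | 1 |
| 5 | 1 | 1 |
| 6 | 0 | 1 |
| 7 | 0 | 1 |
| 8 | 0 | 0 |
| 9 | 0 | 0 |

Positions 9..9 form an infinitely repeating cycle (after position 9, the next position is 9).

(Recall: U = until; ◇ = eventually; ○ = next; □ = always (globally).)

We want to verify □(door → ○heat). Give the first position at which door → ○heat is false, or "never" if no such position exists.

door → ○heat holds at every position 0..9, and those are all the positions the trace ever visits, so the invariant □(door → ○heat) is never violated.

never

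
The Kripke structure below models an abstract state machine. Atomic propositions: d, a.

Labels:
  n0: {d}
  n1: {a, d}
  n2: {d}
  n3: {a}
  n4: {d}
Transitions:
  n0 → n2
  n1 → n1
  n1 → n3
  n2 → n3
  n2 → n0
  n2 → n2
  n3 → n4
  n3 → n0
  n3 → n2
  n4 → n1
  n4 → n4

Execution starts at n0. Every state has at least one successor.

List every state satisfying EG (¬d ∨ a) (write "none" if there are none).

States satisfying ¬d ∨ a: {n1, n3}.
States satisfying EG (¬d ∨ a): {n1}.

{n1}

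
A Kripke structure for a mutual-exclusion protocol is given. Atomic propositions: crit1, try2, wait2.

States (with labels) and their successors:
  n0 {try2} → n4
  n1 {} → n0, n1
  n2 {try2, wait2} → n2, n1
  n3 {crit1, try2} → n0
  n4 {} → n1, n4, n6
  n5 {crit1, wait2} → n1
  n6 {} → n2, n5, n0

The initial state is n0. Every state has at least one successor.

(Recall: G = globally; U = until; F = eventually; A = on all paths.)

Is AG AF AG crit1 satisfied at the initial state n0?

Does not hold

States satisfying AF AG crit1: ∅.
States satisfying AG AF AG crit1: ∅.
n0 is reachable from n0 and violates AF AG crit1, so AG fails at n0.
n0 ∉ Sat(AG AF AG crit1).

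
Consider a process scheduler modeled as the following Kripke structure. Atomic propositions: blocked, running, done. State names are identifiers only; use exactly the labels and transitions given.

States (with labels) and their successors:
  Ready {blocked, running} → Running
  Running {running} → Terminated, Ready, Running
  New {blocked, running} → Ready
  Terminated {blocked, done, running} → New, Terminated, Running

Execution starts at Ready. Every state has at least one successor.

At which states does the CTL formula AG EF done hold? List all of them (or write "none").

States satisfying EF done: {Ready, Running, New, Terminated}.
States satisfying AG EF done: {Ready, Running, New, Terminated}.

{Ready, Running, New, Terminated}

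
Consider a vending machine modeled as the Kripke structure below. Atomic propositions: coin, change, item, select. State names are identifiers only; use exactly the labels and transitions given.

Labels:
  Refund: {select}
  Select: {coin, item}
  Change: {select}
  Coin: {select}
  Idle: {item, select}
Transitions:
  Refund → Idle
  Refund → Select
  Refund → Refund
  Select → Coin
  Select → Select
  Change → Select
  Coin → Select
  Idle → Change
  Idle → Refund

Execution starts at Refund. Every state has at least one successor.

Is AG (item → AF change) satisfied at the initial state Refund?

Does not hold

States satisfying item → AF change: {Refund, Change, Coin}.
States satisfying AG (item → AF change): ∅.
Idle is reachable from Refund and violates item → AF change, so AG fails at Refund.
Refund ∉ Sat(AG (item → AF change)).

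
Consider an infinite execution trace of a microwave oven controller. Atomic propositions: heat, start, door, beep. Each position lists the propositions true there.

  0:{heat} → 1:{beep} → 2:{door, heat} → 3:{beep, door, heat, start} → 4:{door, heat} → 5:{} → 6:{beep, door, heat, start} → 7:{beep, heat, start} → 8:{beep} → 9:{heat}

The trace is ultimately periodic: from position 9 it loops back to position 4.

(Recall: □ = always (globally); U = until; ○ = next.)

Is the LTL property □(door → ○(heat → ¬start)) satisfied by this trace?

Violated

door → ○(heat → ¬start) must hold at every position from 0 onward. It fails at position 2, so □(door → ○(heat → ¬start)) is false.
Positions where door holds: 2, 3, 4, 6.
Check ○(heat → ¬start) at each: 2→fails, 3→ok, 4→ok, 6→fails.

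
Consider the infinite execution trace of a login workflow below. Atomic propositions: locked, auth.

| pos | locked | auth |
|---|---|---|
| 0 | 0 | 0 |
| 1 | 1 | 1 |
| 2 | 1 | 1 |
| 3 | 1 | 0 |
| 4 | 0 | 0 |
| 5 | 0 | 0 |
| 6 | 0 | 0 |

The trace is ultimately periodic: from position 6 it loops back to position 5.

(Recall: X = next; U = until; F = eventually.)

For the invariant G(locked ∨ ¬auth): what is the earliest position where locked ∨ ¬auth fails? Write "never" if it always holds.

never

locked ∨ ¬auth holds at every position 0..6, and those are all the positions the trace ever visits, so the invariant G(locked ∨ ¬auth) is never violated.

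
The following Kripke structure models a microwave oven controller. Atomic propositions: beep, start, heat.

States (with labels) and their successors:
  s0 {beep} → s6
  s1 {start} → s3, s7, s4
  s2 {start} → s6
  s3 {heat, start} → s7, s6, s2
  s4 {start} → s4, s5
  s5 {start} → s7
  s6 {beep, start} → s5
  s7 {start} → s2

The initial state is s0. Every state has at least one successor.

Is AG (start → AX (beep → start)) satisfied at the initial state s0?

States satisfying start → AX (beep → start): {s0, s1, s2, s3, s4, s5, s6, s7}.
States satisfying AG (start → AX (beep → start)): {s0, s1, s2, s3, s4, s5, s6, s7}.
Every state reachable from s0 satisfies start → AX (beep → start).
s0 ∈ Sat(AG (start → AX (beep → start))).

Yes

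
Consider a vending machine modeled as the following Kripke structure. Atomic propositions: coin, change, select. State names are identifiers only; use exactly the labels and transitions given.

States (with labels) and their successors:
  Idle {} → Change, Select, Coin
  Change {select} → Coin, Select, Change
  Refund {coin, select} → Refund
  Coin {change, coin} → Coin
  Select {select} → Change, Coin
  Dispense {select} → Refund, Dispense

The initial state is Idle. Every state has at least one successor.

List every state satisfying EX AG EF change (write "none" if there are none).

{Idle, Change, Coin, Select}

States satisfying AG EF change: {Idle, Change, Coin, Select}.
States satisfying EX AG EF change: {Idle, Change, Coin, Select}.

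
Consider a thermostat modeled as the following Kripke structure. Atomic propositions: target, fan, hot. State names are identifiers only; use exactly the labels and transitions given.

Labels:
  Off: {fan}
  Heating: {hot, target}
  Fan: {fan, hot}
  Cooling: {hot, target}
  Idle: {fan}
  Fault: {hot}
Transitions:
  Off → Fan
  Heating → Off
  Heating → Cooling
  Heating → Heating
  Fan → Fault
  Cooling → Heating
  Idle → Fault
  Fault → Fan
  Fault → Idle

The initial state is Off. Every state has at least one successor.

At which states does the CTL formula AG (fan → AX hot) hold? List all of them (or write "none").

States satisfying fan → AX hot: {Off, Heating, Fan, Cooling, Idle, Fault}.
States satisfying AG (fan → AX hot): {Off, Heating, Fan, Cooling, Idle, Fault}.

{Off, Heating, Fan, Cooling, Idle, Fault}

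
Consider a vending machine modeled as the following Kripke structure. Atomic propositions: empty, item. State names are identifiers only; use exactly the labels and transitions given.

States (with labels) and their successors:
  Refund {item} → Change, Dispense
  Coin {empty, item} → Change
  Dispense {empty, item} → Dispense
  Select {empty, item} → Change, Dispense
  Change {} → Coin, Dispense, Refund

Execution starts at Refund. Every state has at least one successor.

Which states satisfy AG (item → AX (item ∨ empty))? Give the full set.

{Dispense}

States satisfying item → AX (item ∨ empty): {Dispense, Change}.
States satisfying AG (item → AX (item ∨ empty)): {Dispense}.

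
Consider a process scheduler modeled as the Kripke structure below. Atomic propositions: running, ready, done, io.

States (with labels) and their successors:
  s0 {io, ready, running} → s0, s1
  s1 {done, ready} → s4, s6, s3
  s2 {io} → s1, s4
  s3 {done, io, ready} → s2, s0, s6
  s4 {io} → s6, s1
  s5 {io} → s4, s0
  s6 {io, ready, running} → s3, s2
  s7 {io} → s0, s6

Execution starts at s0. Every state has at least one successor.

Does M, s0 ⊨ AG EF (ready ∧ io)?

States satisfying EF (ready ∧ io): {s0, s1, s2, s3, s4, s5, s6, s7}.
States satisfying AG EF (ready ∧ io): {s0, s1, s2, s3, s4, s5, s6, s7}.
Every state reachable from s0 satisfies EF (ready ∧ io).
s0 ∈ Sat(AG EF (ready ∧ io)).

Satisfied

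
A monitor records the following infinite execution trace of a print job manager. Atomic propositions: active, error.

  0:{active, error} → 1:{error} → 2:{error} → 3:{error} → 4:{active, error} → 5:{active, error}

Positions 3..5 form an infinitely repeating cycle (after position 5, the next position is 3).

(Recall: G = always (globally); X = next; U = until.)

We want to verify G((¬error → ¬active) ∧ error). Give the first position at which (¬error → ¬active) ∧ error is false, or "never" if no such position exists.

(¬error → ¬active) ∧ error holds at every position 0..5, and those are all the positions the trace ever visits, so the invariant G((¬error → ¬active) ∧ error) is never violated.

never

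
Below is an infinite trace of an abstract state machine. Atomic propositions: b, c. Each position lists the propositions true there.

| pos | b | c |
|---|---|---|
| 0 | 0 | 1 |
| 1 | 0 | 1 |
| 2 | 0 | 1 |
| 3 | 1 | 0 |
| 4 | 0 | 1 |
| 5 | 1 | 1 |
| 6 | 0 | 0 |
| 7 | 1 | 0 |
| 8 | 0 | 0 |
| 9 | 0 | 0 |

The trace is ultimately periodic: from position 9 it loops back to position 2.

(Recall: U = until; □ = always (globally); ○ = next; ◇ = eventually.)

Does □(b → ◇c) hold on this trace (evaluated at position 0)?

b → ◇c holds at every position 0..9, and those are all positions ever visited, so □(b → ◇c) holds.
Positions where b holds: 3, 5, 7.
Check ◇c at each: 3→ok, 5→ok, 7→ok.

Holds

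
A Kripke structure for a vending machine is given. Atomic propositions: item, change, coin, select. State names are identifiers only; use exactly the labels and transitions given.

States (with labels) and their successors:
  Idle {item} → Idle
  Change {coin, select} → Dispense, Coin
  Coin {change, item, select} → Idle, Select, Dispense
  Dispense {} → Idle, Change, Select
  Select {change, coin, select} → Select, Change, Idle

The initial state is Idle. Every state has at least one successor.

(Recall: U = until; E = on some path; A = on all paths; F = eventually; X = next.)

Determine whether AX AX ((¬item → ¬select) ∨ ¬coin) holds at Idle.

States satisfying AX ((¬item → ¬select) ∨ ¬coin): {Idle, Change}.
States satisfying AX AX ((¬item → ¬select) ∨ ¬coin): {Idle}.
Idle ∈ Sat(AX AX ((¬item → ¬select) ∨ ¬coin)).

Holds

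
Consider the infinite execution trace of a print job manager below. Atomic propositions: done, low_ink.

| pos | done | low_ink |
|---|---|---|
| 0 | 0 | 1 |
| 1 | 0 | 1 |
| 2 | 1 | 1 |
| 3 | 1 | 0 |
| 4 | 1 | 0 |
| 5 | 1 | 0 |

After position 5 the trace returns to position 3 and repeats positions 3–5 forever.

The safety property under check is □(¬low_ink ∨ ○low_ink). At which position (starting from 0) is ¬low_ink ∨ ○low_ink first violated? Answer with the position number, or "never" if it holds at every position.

Check ¬low_ink ∨ ○low_ink at each position in order: 0 ✓, 1 ✓.
At position 2 the labels are {done, low_ink} and the next position 3 has {done}, so ¬low_ink ∨ ○low_ink is false there. This is the first violation.

2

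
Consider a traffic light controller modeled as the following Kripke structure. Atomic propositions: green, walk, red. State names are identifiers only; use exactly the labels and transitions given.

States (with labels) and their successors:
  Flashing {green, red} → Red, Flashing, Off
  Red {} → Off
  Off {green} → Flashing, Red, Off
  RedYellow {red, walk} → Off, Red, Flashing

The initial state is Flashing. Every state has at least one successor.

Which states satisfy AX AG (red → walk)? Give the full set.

States satisfying AG (red → walk): ∅.
States satisfying AX AG (red → walk): ∅.

none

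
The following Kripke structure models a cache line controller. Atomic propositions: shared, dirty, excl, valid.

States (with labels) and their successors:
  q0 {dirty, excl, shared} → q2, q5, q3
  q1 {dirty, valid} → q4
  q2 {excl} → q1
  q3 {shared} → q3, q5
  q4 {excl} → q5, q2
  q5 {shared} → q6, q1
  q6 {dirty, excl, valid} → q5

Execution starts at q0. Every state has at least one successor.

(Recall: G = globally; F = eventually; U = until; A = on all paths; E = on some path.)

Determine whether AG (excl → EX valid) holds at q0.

Violated

States satisfying excl → EX valid: {q1, q2, q3, q5}.
States satisfying AG (excl → EX valid): ∅.
q0 is reachable from q0 and violates excl → EX valid, so AG fails at q0.
q0 ∉ Sat(AG (excl → EX valid)).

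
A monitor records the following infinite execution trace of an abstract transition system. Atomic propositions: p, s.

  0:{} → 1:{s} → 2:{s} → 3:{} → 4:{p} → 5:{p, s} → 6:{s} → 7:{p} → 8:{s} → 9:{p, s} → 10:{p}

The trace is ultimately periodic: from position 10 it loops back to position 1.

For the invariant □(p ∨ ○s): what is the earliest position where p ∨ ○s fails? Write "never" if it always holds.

Check p ∨ ○s at each position in order: 0 ✓, 1 ✓.
At position 2 the labels are {s} and the next position 3 has {}, so p ∨ ○s is false there. This is the first violation.

2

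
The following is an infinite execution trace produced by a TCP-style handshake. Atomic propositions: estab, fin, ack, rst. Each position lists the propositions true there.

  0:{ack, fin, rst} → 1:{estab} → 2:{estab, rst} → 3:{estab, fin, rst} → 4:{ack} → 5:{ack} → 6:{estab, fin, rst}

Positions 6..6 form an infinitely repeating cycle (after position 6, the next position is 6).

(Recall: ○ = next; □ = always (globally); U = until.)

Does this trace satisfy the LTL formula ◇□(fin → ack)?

□(fin → ack) is false at every position 0..6, so it never becomes true and ◇□(fin → ack) fails.

Does not hold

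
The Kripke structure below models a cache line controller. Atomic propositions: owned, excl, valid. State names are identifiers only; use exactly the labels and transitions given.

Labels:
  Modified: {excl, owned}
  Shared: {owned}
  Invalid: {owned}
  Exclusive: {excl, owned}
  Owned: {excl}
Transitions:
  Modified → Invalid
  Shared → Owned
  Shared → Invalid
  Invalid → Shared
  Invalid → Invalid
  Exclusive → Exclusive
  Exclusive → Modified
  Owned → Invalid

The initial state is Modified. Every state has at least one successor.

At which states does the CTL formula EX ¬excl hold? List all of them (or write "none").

States satisfying ¬excl: {Shared, Invalid}.
States satisfying EX ¬excl: {Modified, Shared, Invalid, Owned}.

{Modified, Shared, Invalid, Owned}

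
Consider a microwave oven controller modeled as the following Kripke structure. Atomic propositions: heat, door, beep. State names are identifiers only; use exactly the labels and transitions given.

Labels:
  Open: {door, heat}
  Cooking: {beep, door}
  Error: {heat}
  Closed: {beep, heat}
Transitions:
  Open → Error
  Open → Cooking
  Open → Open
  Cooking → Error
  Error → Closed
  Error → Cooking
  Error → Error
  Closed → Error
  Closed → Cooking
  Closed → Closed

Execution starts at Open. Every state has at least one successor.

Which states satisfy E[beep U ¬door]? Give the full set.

States satisfying beep: {Cooking, Closed}.
States satisfying ¬door: {Error, Closed}.
States satisfying E[beep U ¬door]: {Cooking, Error, Closed}.

{Cooking, Error, Closed}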